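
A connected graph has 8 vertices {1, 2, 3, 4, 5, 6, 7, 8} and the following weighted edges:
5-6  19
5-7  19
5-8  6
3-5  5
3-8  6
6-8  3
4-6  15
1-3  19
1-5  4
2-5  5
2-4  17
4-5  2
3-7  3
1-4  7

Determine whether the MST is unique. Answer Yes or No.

No

Kruskal's algorithm — process edges by increasing weight (ties by edge label):
4-5 (2): add — endpoints in different components.
3-7 (3): add — endpoints in different components.
6-8 (3): add — endpoints in different components.
1-5 (4): add — endpoints in different components.
2-5 (5): add — endpoints in different components.
3-5 (5): add — endpoints in different components.
3-8 (6): add — endpoints in different components.
Non-tree edge 5-8 has weight 6, equal to the heaviest edge on its tree cycle — swapping gives another MST of the same weight. Not unique.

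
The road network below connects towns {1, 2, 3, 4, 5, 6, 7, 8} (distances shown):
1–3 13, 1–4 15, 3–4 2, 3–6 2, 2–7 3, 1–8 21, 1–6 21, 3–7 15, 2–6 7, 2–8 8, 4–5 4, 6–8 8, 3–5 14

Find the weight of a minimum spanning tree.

Sort edges by weight, then run Kruskal:
3–4 (2): add — endpoints in different components.
3–6 (2): add — endpoints in different components.
2–7 (3): add — endpoints in different components.
4–5 (4): add — endpoints in different components.
2–6 (7): add — endpoints in different components.
2–8 (8): add — endpoints in different components.
6–8 (8): skip — 6 and 8 already connected.
1–3 (13): add — endpoints in different components.
MST edges: 3–4, 3–6, 2–7, 4–5, 2–6, 2–8, 1–3; total weight 2+2+3+4+7+8+13 = 39.

39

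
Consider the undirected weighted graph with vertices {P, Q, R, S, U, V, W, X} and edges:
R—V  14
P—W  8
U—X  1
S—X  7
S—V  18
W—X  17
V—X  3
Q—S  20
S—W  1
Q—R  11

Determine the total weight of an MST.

Sort edges by weight, then run Kruskal:
S—W (1): add — endpoints in different components.
U—X (1): add — endpoints in different components.
V—X (3): add — endpoints in different components.
S—X (7): add — endpoints in different components.
P—W (8): add — endpoints in different components.
Q—R (11): add — endpoints in different components.
R—V (14): add — endpoints in different components.
MST edges: S—W, U—X, V—X, S—X, P—W, Q—R, R—V; total weight 1+1+3+7+8+11+14 = 45.

45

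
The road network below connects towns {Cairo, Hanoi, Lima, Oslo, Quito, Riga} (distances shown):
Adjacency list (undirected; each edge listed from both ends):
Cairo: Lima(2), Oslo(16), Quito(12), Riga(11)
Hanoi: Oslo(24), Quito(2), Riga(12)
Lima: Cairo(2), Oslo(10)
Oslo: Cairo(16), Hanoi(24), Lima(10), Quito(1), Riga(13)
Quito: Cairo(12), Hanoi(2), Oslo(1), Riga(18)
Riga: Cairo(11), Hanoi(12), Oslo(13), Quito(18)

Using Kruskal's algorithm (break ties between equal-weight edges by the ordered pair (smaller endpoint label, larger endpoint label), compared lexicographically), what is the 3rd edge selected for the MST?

Hanoi-Quito

Kruskal: consider edges lightest-first.
Oslo–Quito (1): add. Components now {Oslo,Quito} {Cairo} {Riga} {Hanoi} {Lima}
Cairo–Lima (2): add. Components now {Oslo,Quito} {Cairo,Lima} {Riga} {Hanoi}
Hanoi–Quito (2): add. Components now {Hanoi,Oslo,Quito} {Cairo,Lima} {Riga}
Lima–Oslo (10): add. Components now {Cairo,Hanoi,Lima,Oslo,Quito} {Riga}
Cairo–Riga (11): add. Components now {Cairo,Hanoi,Lima,Oslo,Quito,Riga}
The 3rd edge added is Hanoi–Quito.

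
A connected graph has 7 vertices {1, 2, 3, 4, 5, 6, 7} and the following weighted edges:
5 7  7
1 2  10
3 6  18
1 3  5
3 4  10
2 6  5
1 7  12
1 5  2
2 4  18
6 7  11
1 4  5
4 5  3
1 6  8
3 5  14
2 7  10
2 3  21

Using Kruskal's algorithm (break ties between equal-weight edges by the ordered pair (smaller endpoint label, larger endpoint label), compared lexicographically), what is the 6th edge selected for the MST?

Kruskal: consider edges lightest-first.
1 5 (2): add. Components now {1,5} {2} {3} {4} {6} {7}
4 5 (3): add. Components now {1,4,5} {2} {3} {6} {7}
1 3 (5): add. Components now {1,3,4,5} {2} {6} {7}
1 4 (5): skip — 1 and 4 already connected.
2 6 (5): add. Components now {1,3,4,5} {2,6} {7}
5 7 (7): add. Components now {1,3,4,5,7} {2,6}
1 6 (8): add. Components now {1,2,3,4,5,6,7}
The 6th edge added is 1 6.

1-6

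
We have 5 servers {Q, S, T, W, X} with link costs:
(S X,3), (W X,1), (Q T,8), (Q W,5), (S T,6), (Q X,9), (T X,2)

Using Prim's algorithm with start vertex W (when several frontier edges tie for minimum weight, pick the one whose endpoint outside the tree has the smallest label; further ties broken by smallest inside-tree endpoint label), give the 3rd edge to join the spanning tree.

Grow the tree from W using Prim:
Step 1: frontier [W X 1, Q W 5] → take W X (1); add X.
Step 2: frontier [Q W 5, T X 2, S X 3, Q X 9] → take T X (2); add T.
Step 3: frontier [S T 6, Q T 8, Q W 5, S X 3, Q X 9] → take S X (3); add S.
Step 4: frontier [Q T 8, Q W 5, Q X 9] → take Q W (5); add Q.
The 3rd edge added is S X.

S-X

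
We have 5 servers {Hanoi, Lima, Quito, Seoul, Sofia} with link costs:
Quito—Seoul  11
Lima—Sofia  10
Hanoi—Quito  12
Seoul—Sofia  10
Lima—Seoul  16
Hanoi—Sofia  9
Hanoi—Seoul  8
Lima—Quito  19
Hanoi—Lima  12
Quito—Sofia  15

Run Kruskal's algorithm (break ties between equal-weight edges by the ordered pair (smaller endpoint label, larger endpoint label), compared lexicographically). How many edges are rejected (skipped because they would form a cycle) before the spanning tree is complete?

1

Kruskal's algorithm — process edges by increasing weight (ties by edge label):
Hanoi—Seoul (8): add — endpoints in different components.
Hanoi—Sofia (9): add — endpoints in different components.
Lima—Sofia (10): add — endpoints in different components.
Seoul—Sofia (10): skip — Seoul and Sofia already connected.
Quito—Seoul (11): add — endpoints in different components.
Edges rejected before the tree was complete: 1.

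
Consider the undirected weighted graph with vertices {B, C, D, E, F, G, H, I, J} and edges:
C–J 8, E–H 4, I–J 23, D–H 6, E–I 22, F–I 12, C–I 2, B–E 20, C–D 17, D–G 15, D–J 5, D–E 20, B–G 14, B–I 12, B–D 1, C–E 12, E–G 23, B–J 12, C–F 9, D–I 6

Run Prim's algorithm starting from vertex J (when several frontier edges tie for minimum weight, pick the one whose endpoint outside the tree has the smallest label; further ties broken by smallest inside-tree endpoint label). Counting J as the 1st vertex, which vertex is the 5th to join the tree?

E

Grow the tree from J using Prim:
Step 1: cheapest edge leaving the tree is D–J (5); add D.
Step 2: cheapest edge leaving the tree is B–D (1); add B.
Step 3: cheapest edge leaving the tree is D–H (6); add H.
Step 4: cheapest edge leaving the tree is E–H (4); add E.
Step 5: cheapest edge leaving the tree is D–I (6); add I.
Step 6: cheapest edge leaving the tree is C–I (2); add C.
Step 7: cheapest edge leaving the tree is C–F (9); add F.
Step 8: cheapest edge leaving the tree is B–G (14); add G.
Vertex order: J, D, B, H, E, I, C, F, G. The 5th vertex is E.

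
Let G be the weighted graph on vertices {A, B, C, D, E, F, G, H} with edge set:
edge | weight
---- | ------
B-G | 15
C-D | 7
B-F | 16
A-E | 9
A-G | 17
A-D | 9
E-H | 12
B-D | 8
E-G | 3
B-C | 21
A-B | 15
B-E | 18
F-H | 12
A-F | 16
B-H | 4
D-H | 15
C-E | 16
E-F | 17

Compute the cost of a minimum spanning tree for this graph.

52

Prim's algorithm from D:
Step 1: cheapest edge leaving the tree is C-D (7); add C.
Step 2: cheapest edge leaving the tree is B-D (8); add B.
Step 3: cheapest edge leaving the tree is B-H (4); add H.
Step 4: cheapest edge leaving the tree is A-D (9); add A.
Step 5: cheapest edge leaving the tree is A-E (9); add E.
Step 6: cheapest edge leaving the tree is E-G (3); add G.
Step 7: cheapest edge leaving the tree is F-H (12); add F.
MST edges: C-D, B-D, B-H, A-D, A-E, E-G, F-H; total weight 7+8+4+9+9+3+12 = 52.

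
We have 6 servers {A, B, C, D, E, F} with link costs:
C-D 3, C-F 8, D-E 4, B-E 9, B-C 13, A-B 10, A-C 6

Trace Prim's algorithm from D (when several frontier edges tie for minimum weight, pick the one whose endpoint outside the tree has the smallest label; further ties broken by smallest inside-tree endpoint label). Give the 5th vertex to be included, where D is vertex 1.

F

Prim, starting at D.
Step 1: frontier [C-D 3, D-E 4] → take C-D (3); add C.
Step 2: frontier [A-C 6, C-F 8, B-C 13, D-E 4] → take D-E (4); add E.
Step 3: frontier [A-C 6, C-F 8, B-C 13, B-E 9] → take A-C (6); add A.
Step 4: frontier [A-B 10, C-F 8, B-C 13, B-E 9] → take C-F (8); add F.
Step 5: frontier [A-B 10, B-C 13, B-E 9] → take B-E (9); add B.
Vertex order: D, C, E, A, F, B. The 5th vertex is F.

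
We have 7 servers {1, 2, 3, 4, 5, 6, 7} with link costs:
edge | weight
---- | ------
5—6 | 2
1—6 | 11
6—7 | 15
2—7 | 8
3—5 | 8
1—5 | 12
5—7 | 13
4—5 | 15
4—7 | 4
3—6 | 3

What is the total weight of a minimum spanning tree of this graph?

41

Sort edges by weight, then run Kruskal:
5—6 (2): add. Components now {1} {2} {3} {4} {5,6} {7}
3—6 (3): add. Components now {1} {2} {3,5,6} {4} {7}
4—7 (4): add. Components now {1} {2} {3,5,6} {4,7}
2—7 (8): add. Components now {1} {2,4,7} {3,5,6}
3—5 (8): skip — 3 and 5 already connected.
1—6 (11): add. Components now {1,3,5,6} {2,4,7}
1—5 (12): skip — 1 and 5 already connected.
5—7 (13): add. Components now {1,2,3,4,5,6,7}
MST edges: 5—6, 3—6, 4—7, 2—7, 1—6, 5—7; total weight 2+3+4+8+11+13 = 41.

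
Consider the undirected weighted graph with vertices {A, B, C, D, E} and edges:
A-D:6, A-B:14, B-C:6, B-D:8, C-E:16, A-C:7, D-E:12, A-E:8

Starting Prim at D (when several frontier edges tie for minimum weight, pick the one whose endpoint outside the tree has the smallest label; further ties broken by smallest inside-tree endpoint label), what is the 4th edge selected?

Grow the tree from D using Prim:
Step 1: cheapest edge leaving the tree is A-D (6); add A.
Step 2: cheapest edge leaving the tree is A-C (7); add C.
Step 3: cheapest edge leaving the tree is B-C (6); add B.
Step 4: cheapest edge leaving the tree is A-E (8); add E.
The 4th edge added is A-E.

A-E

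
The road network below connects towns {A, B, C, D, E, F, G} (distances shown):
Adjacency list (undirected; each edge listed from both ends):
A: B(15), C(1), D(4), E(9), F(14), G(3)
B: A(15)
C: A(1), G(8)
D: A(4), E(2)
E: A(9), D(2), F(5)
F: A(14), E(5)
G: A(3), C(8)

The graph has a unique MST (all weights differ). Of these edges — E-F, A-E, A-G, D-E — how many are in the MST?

3

Kruskal: consider edges lightest-first.
A-C (1): add. Components now {A,C} {B} {D} {E} {F} {G}
D-E (2): add. Components now {A,C} {B} {D,E} {F} {G}
A-G (3): add. Components now {A,C,G} {B} {D,E} {F}
A-D (4): add. Components now {A,C,D,E,G} {B} {F}
E-F (5): add. Components now {A,C,D,E,F,G} {B}
C-G (8): skip — C and G already connected.
A-E (9): skip — A and E already connected.
A-F (14): skip — A and F already connected.
A-B (15): add. Components now {A,B,C,D,E,F,G}
MST edge set: {A-C, D-E, A-G, A-D, E-F, A-B}.
Of the listed edges, {E-F, A-G, D-E} are in the MST → 3.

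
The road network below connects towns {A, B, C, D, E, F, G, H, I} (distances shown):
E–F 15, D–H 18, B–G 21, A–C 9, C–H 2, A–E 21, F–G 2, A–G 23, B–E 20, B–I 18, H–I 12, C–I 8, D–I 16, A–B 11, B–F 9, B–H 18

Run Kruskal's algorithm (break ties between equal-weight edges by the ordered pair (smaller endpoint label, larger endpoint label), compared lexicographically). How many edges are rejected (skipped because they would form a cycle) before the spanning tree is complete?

Kruskal: consider edges lightest-first.
C–H (2): add — endpoints in different components.
F–G (2): add — endpoints in different components.
C–I (8): add — endpoints in different components.
A–C (9): add — endpoints in different components.
B–F (9): add — endpoints in different components.
A–B (11): add — endpoints in different components.
H–I (12): skip — H and I already connected.
E–F (15): add — endpoints in different components.
D–I (16): add — endpoints in different components.
Edges rejected before the tree was complete: 1.

1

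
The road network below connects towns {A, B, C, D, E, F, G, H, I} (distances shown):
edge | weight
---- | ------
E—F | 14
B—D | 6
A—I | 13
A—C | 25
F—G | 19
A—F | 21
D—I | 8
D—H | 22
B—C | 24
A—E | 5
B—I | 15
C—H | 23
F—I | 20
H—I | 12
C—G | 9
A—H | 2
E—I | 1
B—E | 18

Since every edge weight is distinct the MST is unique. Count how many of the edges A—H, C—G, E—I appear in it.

3

Sort edges by weight, then run Kruskal:
E—I (1): add — endpoints in different components.
A—H (2): add — endpoints in different components.
A—E (5): add — endpoints in different components.
B—D (6): add — endpoints in different components.
D—I (8): add — endpoints in different components.
C—G (9): add — endpoints in different components.
H—I (12): skip — H and I already connected.
A—I (13): skip — A and I already connected.
E—F (14): add — endpoints in different components.
B—I (15): skip — B and I already connected.
B—E (18): skip — B and E already connected.
F—G (19): add — endpoints in different components.
MST edge set: {E—I, A—H, A—E, B—D, D—I, C—G, E—F, F—G}.
Of the listed edges, {A—H, C—G, E—I} are in the MST → 3.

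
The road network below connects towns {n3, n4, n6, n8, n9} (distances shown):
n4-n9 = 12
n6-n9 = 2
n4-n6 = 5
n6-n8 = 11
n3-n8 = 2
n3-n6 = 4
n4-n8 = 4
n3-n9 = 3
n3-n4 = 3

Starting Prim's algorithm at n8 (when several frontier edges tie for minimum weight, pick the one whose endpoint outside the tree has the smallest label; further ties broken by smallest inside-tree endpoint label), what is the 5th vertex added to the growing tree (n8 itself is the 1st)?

n6

Grow the tree from n8 using Prim:
Step 1: frontier [n3-n8 2, n4-n8 4, n6-n8 11] → take n3-n8 (2); add n3.
Step 2: frontier [n3-n4 3, n3-n9 3, n3-n6 4, n4-n8 4, n6-n8 11] → take n3-n4 (3); add n4.
Step 3: frontier [n3-n9 3, n3-n6 4, n4-n6 5, n4-n9 12, n6-n8 11] → take n3-n9 (3); add n9.
Step 4: frontier [n3-n6 4, n4-n6 5, n6-n8 11, n6-n9 2] → take n6-n9 (2); add n6.
Vertex order: n8, n3, n4, n9, n6. The 5th vertex is n6.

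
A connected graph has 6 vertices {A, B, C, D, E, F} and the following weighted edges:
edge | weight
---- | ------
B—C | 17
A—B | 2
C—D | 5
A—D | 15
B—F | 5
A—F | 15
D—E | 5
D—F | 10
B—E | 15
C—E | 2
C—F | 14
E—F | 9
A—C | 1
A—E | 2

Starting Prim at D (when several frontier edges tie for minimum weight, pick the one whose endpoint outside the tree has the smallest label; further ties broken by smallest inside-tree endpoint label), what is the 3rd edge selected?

A-B

Grow the tree from D using Prim:
Step 1: cheapest edge leaving the tree is C—D (5); add C.
Step 2: cheapest edge leaving the tree is A—C (1); add A.
Step 3: cheapest edge leaving the tree is A—B (2); add B.
Step 4: cheapest edge leaving the tree is A—E (2); add E.
Step 5: cheapest edge leaving the tree is B—F (5); add F.
The 3rd edge added is A—B.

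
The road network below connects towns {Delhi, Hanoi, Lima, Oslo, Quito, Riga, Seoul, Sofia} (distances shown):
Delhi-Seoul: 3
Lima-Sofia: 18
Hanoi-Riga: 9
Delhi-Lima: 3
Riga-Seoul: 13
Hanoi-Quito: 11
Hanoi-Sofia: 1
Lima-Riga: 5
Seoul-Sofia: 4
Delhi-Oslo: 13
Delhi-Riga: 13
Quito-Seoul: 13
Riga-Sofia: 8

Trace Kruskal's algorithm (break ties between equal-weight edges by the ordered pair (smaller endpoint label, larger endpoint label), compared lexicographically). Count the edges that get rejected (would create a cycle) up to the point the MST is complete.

Kruskal: consider edges lightest-first.
Hanoi-Sofia (1): add — endpoints in different components.
Delhi-Lima (3): add — endpoints in different components.
Delhi-Seoul (3): add — endpoints in different components.
Seoul-Sofia (4): add — endpoints in different components.
Lima-Riga (5): add — endpoints in different components.
Riga-Sofia (8): skip — Sofia and Riga already connected.
Hanoi-Riga (9): skip — Hanoi and Riga already connected.
Hanoi-Quito (11): add — endpoints in different components.
Delhi-Oslo (13): add — endpoints in different components.
Edges rejected before the tree was complete: 2.

2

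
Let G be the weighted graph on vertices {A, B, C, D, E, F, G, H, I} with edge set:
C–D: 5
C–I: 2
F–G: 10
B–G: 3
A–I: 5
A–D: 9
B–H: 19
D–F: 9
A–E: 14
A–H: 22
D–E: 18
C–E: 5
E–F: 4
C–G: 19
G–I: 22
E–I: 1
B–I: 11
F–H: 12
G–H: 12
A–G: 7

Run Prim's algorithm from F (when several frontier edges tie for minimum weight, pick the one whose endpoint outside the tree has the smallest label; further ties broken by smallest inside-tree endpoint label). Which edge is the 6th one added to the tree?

Prim, starting at F.
Step 1: cheapest edge leaving the tree is E–F (4); add E.
Step 2: cheapest edge leaving the tree is E–I (1); add I.
Step 3: cheapest edge leaving the tree is C–I (2); add C.
Step 4: cheapest edge leaving the tree is A–I (5); add A.
Step 5: cheapest edge leaving the tree is C–D (5); add D.
Step 6: cheapest edge leaving the tree is A–G (7); add G.
Step 7: cheapest edge leaving the tree is B–G (3); add B.
Step 8: cheapest edge leaving the tree is F–H (12); add H.
The 6th edge added is A–G.

A-G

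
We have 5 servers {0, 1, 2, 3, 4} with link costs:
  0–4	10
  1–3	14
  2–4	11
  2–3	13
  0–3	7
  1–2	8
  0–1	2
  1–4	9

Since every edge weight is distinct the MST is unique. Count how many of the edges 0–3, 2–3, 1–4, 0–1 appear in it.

Kruskal: consider edges lightest-first.
0–1 (2): add. Components now {0,1} {2} {3} {4}
0–3 (7): add. Components now {0,1,3} {2} {4}
1–2 (8): add. Components now {0,1,2,3} {4}
1–4 (9): add. Components now {0,1,2,3,4}
MST edge set: {0–1, 0–3, 1–2, 1–4}.
Of the listed edges, {0–3, 1–4, 0–1} are in the MST → 3.

3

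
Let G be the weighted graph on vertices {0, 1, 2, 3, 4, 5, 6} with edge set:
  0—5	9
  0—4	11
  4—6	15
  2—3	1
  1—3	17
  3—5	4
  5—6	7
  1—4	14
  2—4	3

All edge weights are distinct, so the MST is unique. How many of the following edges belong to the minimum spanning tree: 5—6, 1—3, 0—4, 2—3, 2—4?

3

Kruskal's algorithm — process edges by increasing weight (ties by edge label):
2—3 (1): add — endpoints in different components.
2—4 (3): add — endpoints in different components.
3—5 (4): add — endpoints in different components.
5—6 (7): add — endpoints in different components.
0—5 (9): add — endpoints in different components.
0—4 (11): skip — 0 and 4 already connected.
1—4 (14): add — endpoints in different components.
MST edge set: {2—3, 2—4, 3—5, 5—6, 0—5, 1—4}.
Of the listed edges, {5—6, 2—3, 2—4} are in the MST → 3.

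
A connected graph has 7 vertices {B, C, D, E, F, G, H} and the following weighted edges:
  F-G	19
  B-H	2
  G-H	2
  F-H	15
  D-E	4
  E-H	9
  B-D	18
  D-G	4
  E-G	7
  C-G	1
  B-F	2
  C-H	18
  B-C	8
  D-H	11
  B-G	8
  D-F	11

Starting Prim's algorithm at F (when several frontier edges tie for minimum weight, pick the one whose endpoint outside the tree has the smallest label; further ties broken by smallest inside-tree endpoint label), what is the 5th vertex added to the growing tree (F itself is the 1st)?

Prim's algorithm from F:
Step 1: cheapest edge leaving the tree is B-F (2); add B.
Step 2: cheapest edge leaving the tree is B-H (2); add H.
Step 3: cheapest edge leaving the tree is G-H (2); add G.
Step 4: cheapest edge leaving the tree is C-G (1); add C.
Step 5: cheapest edge leaving the tree is D-G (4); add D.
Step 6: cheapest edge leaving the tree is D-E (4); add E.
Vertex order: F, B, H, G, C, D, E. The 5th vertex is C.

C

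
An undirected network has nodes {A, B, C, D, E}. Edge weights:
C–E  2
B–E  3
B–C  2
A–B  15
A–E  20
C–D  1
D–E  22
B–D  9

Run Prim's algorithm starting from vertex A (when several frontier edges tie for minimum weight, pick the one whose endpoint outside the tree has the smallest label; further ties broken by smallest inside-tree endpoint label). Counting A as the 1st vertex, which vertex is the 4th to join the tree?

D

Prim's algorithm from A:
Step 1: frontier [A–B 15, A–E 20] → take A–B (15); add B.
Step 2: frontier [A–E 20, B–C 2, B–E 3, B–D 9] → take B–C (2); add C.
Step 3: frontier [A–E 20, B–E 3, B–D 9, C–D 1, C–E 2] → take C–D (1); add D.
Step 4: frontier [A–E 20, B–E 3, C–E 2, D–E 22] → take C–E (2); add E.
Vertex order: A, B, C, D, E. The 4th vertex is D.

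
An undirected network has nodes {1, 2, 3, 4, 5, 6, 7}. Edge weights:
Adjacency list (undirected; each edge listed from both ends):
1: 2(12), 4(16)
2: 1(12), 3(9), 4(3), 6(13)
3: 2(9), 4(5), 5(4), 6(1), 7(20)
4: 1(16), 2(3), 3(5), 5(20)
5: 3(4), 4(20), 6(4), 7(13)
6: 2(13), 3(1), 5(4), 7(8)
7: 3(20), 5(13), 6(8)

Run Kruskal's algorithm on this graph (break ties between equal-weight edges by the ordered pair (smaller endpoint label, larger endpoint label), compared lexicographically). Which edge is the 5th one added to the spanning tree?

Kruskal's algorithm — process edges by increasing weight (ties by edge label):
3–6 (1): add. Components now {1} {2} {3,6} {4} {5} {7}
2–4 (3): add. Components now {1} {2,4} {3,6} {5} {7}
3–5 (4): add. Components now {1} {2,4} {3,5,6} {7}
5–6 (4): skip — 5 and 6 already connected.
3–4 (5): add. Components now {1} {2,3,4,5,6} {7}
6–7 (8): add. Components now {1} {2,3,4,5,6,7}
2–3 (9): skip — 2 and 3 already connected.
1–2 (12): add. Components now {1,2,3,4,5,6,7}
The 5th edge added is 6–7.

6-7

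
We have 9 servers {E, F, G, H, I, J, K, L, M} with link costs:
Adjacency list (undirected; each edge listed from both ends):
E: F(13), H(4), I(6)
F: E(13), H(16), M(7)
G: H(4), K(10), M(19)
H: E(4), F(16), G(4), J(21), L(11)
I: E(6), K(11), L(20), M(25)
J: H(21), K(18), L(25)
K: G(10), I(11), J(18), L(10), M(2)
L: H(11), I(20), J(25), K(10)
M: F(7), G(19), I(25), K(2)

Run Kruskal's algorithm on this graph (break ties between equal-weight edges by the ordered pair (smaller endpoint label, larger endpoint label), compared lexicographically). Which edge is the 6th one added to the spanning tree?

G-K

Kruskal: consider edges lightest-first.
K-M (2): add — endpoints in different components.
E-H (4): add — endpoints in different components.
G-H (4): add — endpoints in different components.
E-I (6): add — endpoints in different components.
F-M (7): add — endpoints in different components.
G-K (10): add — endpoints in different components.
K-L (10): add — endpoints in different components.
H-L (11): skip — H and L already connected.
I-K (11): skip — I and K already connected.
E-F (13): skip — E and F already connected.
F-H (16): skip — F and H already connected.
J-K (18): add — endpoints in different components.
The 6th edge added is G-K.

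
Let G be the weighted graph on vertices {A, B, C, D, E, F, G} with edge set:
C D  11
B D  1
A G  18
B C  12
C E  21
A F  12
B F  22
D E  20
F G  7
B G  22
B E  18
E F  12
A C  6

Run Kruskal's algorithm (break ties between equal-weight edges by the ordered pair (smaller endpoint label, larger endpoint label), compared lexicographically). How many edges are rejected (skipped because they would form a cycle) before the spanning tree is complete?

Kruskal: consider edges lightest-first.
B D (1): add — endpoints in different components.
A C (6): add — endpoints in different components.
F G (7): add — endpoints in different components.
C D (11): add — endpoints in different components.
A F (12): add — endpoints in different components.
B C (12): skip — B and C already connected.
E F (12): add — endpoints in different components.
Edges rejected before the tree was complete: 1.

1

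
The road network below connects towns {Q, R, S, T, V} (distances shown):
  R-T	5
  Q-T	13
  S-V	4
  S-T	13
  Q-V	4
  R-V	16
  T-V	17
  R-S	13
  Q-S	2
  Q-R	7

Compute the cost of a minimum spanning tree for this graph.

Sort edges by weight, then run Kruskal:
Q-S (2): add — endpoints in different components.
Q-V (4): add — endpoints in different components.
S-V (4): skip — V and S already connected.
R-T (5): add — endpoints in different components.
Q-R (7): add — endpoints in different components.
MST edges: Q-S, Q-V, R-T, Q-R; total weight 2+4+5+7 = 18.

18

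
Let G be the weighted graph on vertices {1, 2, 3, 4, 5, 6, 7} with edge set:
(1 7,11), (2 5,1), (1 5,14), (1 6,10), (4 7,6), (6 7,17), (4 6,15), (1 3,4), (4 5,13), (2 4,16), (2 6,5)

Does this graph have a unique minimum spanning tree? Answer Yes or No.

Yes

Kruskal's algorithm — process edges by increasing weight (ties by edge label):
2 5 (1): add. Components now {1} {2,5} {3} {4} {6} {7}
1 3 (4): add. Components now {1,3} {2,5} {4} {6} {7}
2 6 (5): add. Components now {1,3} {2,5,6} {4} {7}
4 7 (6): add. Components now {1,3} {2,5,6} {4,7}
1 6 (10): add. Components now {1,2,3,5,6} {4,7}
1 7 (11): add. Components now {1,2,3,4,5,6,7}
Every non-tree edge has weight strictly greater than the heaviest edge on the tree path between its endpoints, so the MST is unique.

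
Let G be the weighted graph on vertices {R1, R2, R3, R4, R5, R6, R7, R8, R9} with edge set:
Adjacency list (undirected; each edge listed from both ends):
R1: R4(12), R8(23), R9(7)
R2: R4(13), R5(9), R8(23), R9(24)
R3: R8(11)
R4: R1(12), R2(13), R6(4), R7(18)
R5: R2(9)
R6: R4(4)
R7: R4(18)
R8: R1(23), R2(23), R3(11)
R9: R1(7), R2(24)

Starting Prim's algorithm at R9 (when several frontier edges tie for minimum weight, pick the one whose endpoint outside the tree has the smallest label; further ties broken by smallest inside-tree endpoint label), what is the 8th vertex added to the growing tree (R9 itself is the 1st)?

Grow the tree from R9 using Prim:
Step 1: cheapest edge leaving the tree is R1 R9 (7); add R1.
Step 2: cheapest edge leaving the tree is R1 R4 (12); add R4.
Step 3: cheapest edge leaving the tree is R4 R6 (4); add R6.
Step 4: cheapest edge leaving the tree is R2 R4 (13); add R2.
Step 5: cheapest edge leaving the tree is R2 R5 (9); add R5.
Step 6: cheapest edge leaving the tree is R4 R7 (18); add R7.
Step 7: cheapest edge leaving the tree is R1 R8 (23); add R8.
Step 8: cheapest edge leaving the tree is R3 R8 (11); add R3.
Vertex order: R9, R1, R4, R6, R2, R5, R7, R8, R3. The 8th vertex is R8.

R8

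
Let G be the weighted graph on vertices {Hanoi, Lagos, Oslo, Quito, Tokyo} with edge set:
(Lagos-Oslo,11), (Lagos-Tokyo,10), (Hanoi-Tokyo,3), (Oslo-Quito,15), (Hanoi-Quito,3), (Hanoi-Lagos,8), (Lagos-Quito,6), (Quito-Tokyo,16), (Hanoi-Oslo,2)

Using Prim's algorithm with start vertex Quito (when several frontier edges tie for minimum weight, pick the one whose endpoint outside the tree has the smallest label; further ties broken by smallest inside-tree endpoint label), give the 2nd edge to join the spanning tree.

Prim's algorithm from Quito:
Step 1: frontier [Hanoi-Quito 3, Lagos-Quito 6, Oslo-Quito 15, Quito-Tokyo 16] → take Hanoi-Quito (3); add Hanoi.
Step 2: frontier [Hanoi-Oslo 2, Hanoi-Tokyo 3, Hanoi-Lagos 8, Lagos-Quito 6, Oslo-Quito 15, Quito-Tokyo 16] → take Hanoi-Oslo (2); add Oslo.
Step 3: frontier [Hanoi-Tokyo 3, Hanoi-Lagos 8, Lagos-Oslo 11, Lagos-Quito 6, Quito-Tokyo 16] → take Hanoi-Tokyo (3); add Tokyo.
Step 4: frontier [Hanoi-Lagos 8, Lagos-Oslo 11, Lagos-Quito 6, Lagos-Tokyo 10] → take Lagos-Quito (6); add Lagos.
The 2nd edge added is Hanoi-Oslo.

Hanoi-Oslo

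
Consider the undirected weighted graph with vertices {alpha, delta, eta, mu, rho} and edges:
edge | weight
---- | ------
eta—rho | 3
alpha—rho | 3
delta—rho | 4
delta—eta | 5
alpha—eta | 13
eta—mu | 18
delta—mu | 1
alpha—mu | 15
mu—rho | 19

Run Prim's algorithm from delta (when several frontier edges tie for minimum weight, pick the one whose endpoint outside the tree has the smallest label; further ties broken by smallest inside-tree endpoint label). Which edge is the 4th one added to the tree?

Prim, starting at delta.
Step 1: cheapest edge leaving the tree is delta—mu (1); add mu.
Step 2: cheapest edge leaving the tree is delta—rho (4); add rho.
Step 3: cheapest edge leaving the tree is alpha—rho (3); add alpha.
Step 4: cheapest edge leaving the tree is eta—rho (3); add eta.
The 4th edge added is eta—rho.

eta-rho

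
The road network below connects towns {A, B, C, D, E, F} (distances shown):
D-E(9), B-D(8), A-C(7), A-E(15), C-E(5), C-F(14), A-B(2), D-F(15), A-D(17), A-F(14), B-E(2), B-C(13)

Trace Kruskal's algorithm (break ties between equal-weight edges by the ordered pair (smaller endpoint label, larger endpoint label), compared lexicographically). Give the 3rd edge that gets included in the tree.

C-E

Kruskal: consider edges lightest-first.
A-B (2): add — endpoints in different components.
B-E (2): add — endpoints in different components.
C-E (5): add — endpoints in different components.
A-C (7): skip — A and C already connected.
B-D (8): add — endpoints in different components.
D-E (9): skip — D and E already connected.
B-C (13): skip — B and C already connected.
A-F (14): add — endpoints in different components.
The 3rd edge added is C-E.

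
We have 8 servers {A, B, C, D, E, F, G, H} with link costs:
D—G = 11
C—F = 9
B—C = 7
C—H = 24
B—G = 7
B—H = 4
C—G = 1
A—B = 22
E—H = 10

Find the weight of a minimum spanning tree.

64

Sort edges by weight, then run Kruskal:
C—G (1): add — endpoints in different components.
B—H (4): add — endpoints in different components.
B—C (7): add — endpoints in different components.
B—G (7): skip — B and G already connected.
C—F (9): add — endpoints in different components.
E—H (10): add — endpoints in different components.
D—G (11): add — endpoints in different components.
A—B (22): add — endpoints in different components.
MST edges: C—G, B—H, B—C, C—F, E—H, D—G, A—B; total weight 1+4+7+9+10+11+22 = 64.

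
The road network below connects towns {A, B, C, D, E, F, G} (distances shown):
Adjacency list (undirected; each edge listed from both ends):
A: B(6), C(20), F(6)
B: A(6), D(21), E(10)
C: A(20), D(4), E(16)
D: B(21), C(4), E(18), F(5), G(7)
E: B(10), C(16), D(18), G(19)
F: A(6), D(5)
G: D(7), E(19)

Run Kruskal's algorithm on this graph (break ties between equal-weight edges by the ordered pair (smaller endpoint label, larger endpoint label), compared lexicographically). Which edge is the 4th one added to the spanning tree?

Kruskal: consider edges lightest-first.
C-D (4): add — endpoints in different components.
D-F (5): add — endpoints in different components.
A-B (6): add — endpoints in different components.
A-F (6): add — endpoints in different components.
D-G (7): add — endpoints in different components.
B-E (10): add — endpoints in different components.
The 4th edge added is A-F.

A-F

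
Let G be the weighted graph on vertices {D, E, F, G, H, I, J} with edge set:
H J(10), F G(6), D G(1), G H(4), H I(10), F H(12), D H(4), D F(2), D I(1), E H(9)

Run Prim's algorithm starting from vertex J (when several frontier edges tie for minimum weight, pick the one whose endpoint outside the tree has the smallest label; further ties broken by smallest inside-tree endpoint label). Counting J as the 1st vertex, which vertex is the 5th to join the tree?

Grow the tree from J using Prim:
Step 1: cheapest edge leaving the tree is H J (10); add H.
Step 2: cheapest edge leaving the tree is D H (4); add D.
Step 3: cheapest edge leaving the tree is D G (1); add G.
Step 4: cheapest edge leaving the tree is D I (1); add I.
Step 5: cheapest edge leaving the tree is D F (2); add F.
Step 6: cheapest edge leaving the tree is E H (9); add E.
Vertex order: J, H, D, G, I, F, E. The 5th vertex is I.

I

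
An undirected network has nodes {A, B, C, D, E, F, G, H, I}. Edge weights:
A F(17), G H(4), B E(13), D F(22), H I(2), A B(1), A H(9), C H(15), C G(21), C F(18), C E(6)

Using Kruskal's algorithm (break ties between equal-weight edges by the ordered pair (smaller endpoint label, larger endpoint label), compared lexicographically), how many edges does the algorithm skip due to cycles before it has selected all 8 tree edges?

3

Kruskal: consider edges lightest-first.
A B (1): add — endpoints in different components.
H I (2): add — endpoints in different components.
G H (4): add — endpoints in different components.
C E (6): add — endpoints in different components.
A H (9): add — endpoints in different components.
B E (13): add — endpoints in different components.
C H (15): skip — C and H already connected.
A F (17): add — endpoints in different components.
C F (18): skip — C and F already connected.
C G (21): skip — C and G already connected.
D F (22): add — endpoints in different components.
Edges rejected before the tree was complete: 3.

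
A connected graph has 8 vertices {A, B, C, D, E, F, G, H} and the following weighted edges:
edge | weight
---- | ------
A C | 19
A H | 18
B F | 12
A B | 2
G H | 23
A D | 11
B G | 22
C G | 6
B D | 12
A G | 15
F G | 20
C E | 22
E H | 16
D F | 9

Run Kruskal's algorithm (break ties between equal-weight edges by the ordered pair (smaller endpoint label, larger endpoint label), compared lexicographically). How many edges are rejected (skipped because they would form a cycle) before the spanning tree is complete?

2

Sort edges by weight, then run Kruskal:
A B (2): add — endpoints in different components.
C G (6): add — endpoints in different components.
D F (9): add — endpoints in different components.
A D (11): add — endpoints in different components.
B D (12): skip — B and D already connected.
B F (12): skip — B and F already connected.
A G (15): add — endpoints in different components.
E H (16): add — endpoints in different components.
A H (18): add — endpoints in different components.
Edges rejected before the tree was complete: 2.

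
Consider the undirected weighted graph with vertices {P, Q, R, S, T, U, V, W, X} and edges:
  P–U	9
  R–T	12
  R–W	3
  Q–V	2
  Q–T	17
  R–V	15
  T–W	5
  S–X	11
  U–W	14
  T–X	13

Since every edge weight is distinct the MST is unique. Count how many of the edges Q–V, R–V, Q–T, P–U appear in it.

3

Sort edges by weight, then run Kruskal:
Q–V (2): add — endpoints in different components.
R–W (3): add — endpoints in different components.
T–W (5): add — endpoints in different components.
P–U (9): add — endpoints in different components.
S–X (11): add — endpoints in different components.
R–T (12): skip — R and T already connected.
T–X (13): add — endpoints in different components.
U–W (14): add — endpoints in different components.
R–V (15): add — endpoints in different components.
MST edge set: {Q–V, R–W, T–W, P–U, S–X, T–X, U–W, R–V}.
Of the listed edges, {Q–V, R–V, P–U} are in the MST → 3.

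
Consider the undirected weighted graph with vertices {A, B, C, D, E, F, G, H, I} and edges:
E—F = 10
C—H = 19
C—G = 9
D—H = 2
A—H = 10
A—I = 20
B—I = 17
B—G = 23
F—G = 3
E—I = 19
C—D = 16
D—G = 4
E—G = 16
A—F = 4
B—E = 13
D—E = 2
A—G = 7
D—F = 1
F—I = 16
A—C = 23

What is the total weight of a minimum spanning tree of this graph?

Grow the tree from D using Prim:
Step 1: cheapest edge leaving the tree is D—F (1); add F.
Step 2: cheapest edge leaving the tree is D—E (2); add E.
Step 3: cheapest edge leaving the tree is D—H (2); add H.
Step 4: cheapest edge leaving the tree is F—G (3); add G.
Step 5: cheapest edge leaving the tree is A—F (4); add A.
Step 6: cheapest edge leaving the tree is C—G (9); add C.
Step 7: cheapest edge leaving the tree is B—E (13); add B.
Step 8: cheapest edge leaving the tree is F—I (16); add I.
MST edges: D—F, D—E, D—H, F—G, A—F, C—G, B—E, F—I; total weight 1+2+2+3+4+9+13+16 = 50.

50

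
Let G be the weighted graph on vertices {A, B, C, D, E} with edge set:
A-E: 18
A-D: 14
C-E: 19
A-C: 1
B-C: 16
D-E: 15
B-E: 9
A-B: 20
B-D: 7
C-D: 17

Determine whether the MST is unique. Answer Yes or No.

Yes

Sort edges by weight, then run Kruskal:
A-C (1): add. Components now {A,C} {B} {D} {E}
B-D (7): add. Components now {A,C} {B,D} {E}
B-E (9): add. Components now {A,C} {B,D,E}
A-D (14): add. Components now {A,B,C,D,E}
Every non-tree edge has weight strictly greater than the heaviest edge on the tree path between its endpoints, so the MST is unique.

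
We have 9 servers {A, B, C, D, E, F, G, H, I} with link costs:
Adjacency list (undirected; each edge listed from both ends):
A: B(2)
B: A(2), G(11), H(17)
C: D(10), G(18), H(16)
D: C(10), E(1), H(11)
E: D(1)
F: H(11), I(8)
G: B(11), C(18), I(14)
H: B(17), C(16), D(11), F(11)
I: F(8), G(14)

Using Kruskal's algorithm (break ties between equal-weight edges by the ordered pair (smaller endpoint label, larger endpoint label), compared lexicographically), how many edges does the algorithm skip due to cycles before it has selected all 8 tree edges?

Kruskal's algorithm — process edges by increasing weight (ties by edge label):
D—E (1): add — endpoints in different components.
A—B (2): add — endpoints in different components.
F—I (8): add — endpoints in different components.
C—D (10): add — endpoints in different components.
B—G (11): add — endpoints in different components.
D—H (11): add — endpoints in different components.
F—H (11): add — endpoints in different components.
G—I (14): add — endpoints in different components.
Edges rejected before the tree was complete: 0.

0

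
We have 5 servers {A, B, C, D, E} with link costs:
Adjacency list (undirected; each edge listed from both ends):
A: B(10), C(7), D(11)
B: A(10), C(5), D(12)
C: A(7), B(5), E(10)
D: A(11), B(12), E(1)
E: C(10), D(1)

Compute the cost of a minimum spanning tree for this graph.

Grow the tree from E using Prim:
Step 1: cheapest edge leaving the tree is D E (1); add D.
Step 2: cheapest edge leaving the tree is C E (10); add C.
Step 3: cheapest edge leaving the tree is B C (5); add B.
Step 4: cheapest edge leaving the tree is A C (7); add A.
MST edges: D E, C E, B C, A C; total weight 1+10+5+7 = 23.

23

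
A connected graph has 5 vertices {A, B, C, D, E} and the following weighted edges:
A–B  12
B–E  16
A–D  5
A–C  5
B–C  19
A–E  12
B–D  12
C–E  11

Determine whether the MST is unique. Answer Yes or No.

Kruskal's algorithm — process edges by increasing weight (ties by edge label):
A–C (5): add. Components now {A,C} {B} {D} {E}
A–D (5): add. Components now {A,C,D} {B} {E}
C–E (11): add. Components now {A,C,D,E} {B}
A–B (12): add. Components now {A,B,C,D,E}
Non-tree edge B–D has weight 12, equal to the heaviest edge on its tree cycle — swapping gives another MST of the same weight. Not unique.

No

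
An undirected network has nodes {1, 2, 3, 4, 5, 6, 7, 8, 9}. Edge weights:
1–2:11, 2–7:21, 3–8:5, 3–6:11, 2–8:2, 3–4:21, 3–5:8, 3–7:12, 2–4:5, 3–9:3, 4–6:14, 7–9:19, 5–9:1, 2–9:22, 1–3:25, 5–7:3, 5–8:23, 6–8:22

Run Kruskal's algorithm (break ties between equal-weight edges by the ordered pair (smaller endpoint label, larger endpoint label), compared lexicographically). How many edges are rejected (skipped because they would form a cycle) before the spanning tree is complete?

Kruskal: consider edges lightest-first.
5–9 (1): add — endpoints in different components.
2–8 (2): add — endpoints in different components.
3–9 (3): add — endpoints in different components.
5–7 (3): add — endpoints in different components.
2–4 (5): add — endpoints in different components.
3–8 (5): add — endpoints in different components.
3–5 (8): skip — 3 and 5 already connected.
1–2 (11): add — endpoints in different components.
3–6 (11): add — endpoints in different components.
Edges rejected before the tree was complete: 1.

1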